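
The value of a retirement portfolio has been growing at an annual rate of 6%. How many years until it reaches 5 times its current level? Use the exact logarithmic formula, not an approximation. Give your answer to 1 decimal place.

27.6 years

t = ln(5) / ln(1 + 0.06) = 1.6094 / 0.058269 ≈ 27.62.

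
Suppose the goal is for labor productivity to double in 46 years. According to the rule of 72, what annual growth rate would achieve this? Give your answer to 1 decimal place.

72 / 46 ≈ 1.57, so about 1.6% annually.

roughly 1.6% annually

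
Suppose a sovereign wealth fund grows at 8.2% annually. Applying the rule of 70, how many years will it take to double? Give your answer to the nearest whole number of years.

70/8.2 ≈ 8.54, so it doubles roughly every 9 years.

around 9 years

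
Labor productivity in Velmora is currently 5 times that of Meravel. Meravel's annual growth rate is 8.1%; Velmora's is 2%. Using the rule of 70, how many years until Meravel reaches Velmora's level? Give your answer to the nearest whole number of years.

27 years

Meravel gains on Velmora at 8.1% − 2% = 6.1 points a year.
At that relative rate the gap halves every 70/6.1 ≈ 11.48 years.
A 5 times gap takes log₂(5) ≈ 2.32 halvings to close: 2.32 × 11.48 ≈ 27 years.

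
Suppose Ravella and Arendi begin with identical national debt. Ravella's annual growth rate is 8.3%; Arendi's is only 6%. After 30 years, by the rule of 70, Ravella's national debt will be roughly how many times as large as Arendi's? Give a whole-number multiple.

Rate gap = 8.3% − 6% = 2.3 points.
The ratio doubles every 70/2.3 ≈ 30.43 years.
30/30.43 ≈ 0.99 doublings → ratio ≈ 2^0.99 ≈ 2.

roughly 2 times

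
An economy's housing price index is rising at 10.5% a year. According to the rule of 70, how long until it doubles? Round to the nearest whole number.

Doubling time ≈ 70 / 10.5 = 6.67 years.

approximately 7 years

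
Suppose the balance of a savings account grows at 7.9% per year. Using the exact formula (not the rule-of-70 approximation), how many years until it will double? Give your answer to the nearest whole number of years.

9 years

t = ln(2) / ln(1 + 0.079) = 0.6931 / 0.076035 ≈ 9.12.
≈ 9 years.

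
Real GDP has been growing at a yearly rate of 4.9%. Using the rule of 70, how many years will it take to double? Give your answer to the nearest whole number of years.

14 years

Doubling time ≈ 70 / 4.9 = 14.29 years.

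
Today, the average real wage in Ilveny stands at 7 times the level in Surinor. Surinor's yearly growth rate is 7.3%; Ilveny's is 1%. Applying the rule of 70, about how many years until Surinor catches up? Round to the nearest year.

≈ 31 years

Surinor gains on Ilveny at 7.3% − 1% = 6.3 points a year.
At that relative rate the gap halves every 70/6.3 ≈ 11.11 years.
A 7 times gap takes log₂(7) ≈ 2.81 halvings to close: 2.81 × 11.11 ≈ 31 years.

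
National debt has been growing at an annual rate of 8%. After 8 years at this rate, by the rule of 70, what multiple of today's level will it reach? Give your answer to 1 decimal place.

Doubling time ≈ 70/8 = 8.75 years.
8 years / 8.75 ≈ 0.91 doublings → factor 2^0.91 ≈ 1.9.

roughly 1.9 times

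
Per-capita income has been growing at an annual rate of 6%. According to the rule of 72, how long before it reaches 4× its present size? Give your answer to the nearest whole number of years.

roughly 24 years

At 6% it doubles every 72/6 ≈ 12.00 years.
Getting to 4× needs 2 doublings: 2 × 12.00 ≈ 24 years.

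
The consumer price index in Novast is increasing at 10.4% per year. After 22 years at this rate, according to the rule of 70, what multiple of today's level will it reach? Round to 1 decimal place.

9.6 times

Doubles every ≈ 6.73 years (70/10.4).
22 years is 3.27 doublings; 2^3.27 ≈ 9.6×.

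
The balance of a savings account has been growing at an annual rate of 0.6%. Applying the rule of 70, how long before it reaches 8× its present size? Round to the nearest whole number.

approximately 350 years

One doubling takes 70/0.6 = 116.67 years.
8× is 3 doublings, so 3 × 116.67 ≈ 350 years.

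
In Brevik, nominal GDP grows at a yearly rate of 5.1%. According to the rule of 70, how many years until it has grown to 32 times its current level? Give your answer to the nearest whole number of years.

At 5.1% it doubles every 70/5.1 ≈ 13.73 years.
Getting to 32× needs 5 doublings: 5 × 13.73 ≈ 69 years.

69 years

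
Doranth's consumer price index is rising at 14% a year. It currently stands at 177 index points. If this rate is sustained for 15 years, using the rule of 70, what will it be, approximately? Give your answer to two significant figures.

approximately 1400 index points

It doubles every 70/14 ≈ 5.00 years, so 15 years is 3.00 doublings.
2^3.00 ≈ 8.00; 177 × 8.00 ≈ 1400 index points.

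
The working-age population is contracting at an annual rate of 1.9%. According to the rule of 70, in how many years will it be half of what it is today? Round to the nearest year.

The rule works in reverse for decay: 70/1.9 ≈ 36.84 years to halve.

37 years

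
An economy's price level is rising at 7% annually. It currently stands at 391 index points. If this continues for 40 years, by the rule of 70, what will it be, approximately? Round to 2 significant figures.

about 6300 index points

It doubles every 70/7 ≈ 10.00 years, so 40 years is 4.00 doublings.
2^4.00 ≈ 16.00; 391 × 16.00 ≈ 6300 index points.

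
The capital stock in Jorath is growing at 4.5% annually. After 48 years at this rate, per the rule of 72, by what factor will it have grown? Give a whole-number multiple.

Doubling time ≈ 72/4.5 = 16.00 years.
48/16.00 ≈ 3 doublings, so about 2^3 = 8×.

≈ 8 times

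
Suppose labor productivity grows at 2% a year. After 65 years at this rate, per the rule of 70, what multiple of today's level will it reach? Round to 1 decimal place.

Doubling time ≈ 70/2 = 35.00 years.
65 years / 35.00 ≈ 1.86 doublings → factor 2^1.86 ≈ 3.6.

about 3.6 times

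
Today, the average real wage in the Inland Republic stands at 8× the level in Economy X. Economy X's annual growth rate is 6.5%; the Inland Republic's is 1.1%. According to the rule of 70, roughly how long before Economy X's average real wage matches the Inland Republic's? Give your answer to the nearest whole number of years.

roughly 39 years

Economy X gains on the Inland Republic at 6.5% − 1.1% = 5.4 points a year.
At that relative rate the gap halves every 70/5.4 ≈ 12.96 years.
An 8× gap closes after 3 halvings: 3 × 12.96 ≈ 39 years.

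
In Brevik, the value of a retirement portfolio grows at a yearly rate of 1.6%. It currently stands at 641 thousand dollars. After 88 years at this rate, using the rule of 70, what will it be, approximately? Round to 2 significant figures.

≈ 2600 thousand dollars

It doubles every 70/1.6 ≈ 43.75 years, so 88 years is 2.01 doublings.
2^2.01 ≈ 4.03; 641 × 4.03 ≈ 2600 thousand dollars.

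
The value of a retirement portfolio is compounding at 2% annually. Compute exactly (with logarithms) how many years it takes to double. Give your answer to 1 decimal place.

t = ln(2) / ln(1 + 0.02) = 0.6931 / 0.019803 ≈ 35.00.

35.0 years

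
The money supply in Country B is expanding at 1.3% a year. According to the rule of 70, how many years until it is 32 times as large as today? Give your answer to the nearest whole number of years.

about 269 years

One doubling takes 70/1.3 = 53.85 years.
32× is 5 doublings, so 5 × 53.85 ≈ 269 years.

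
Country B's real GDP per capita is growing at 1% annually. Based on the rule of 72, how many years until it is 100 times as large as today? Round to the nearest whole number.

One doubling takes 72/1 = 72.00 years.
100× is log₂ 100 ≈ 6.64 doublings, so ≈ 6.64 × 72.00 = 478 years.

around 478 years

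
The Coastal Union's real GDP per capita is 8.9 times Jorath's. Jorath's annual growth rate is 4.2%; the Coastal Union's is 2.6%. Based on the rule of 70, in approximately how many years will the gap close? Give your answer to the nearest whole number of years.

Jorath gains on the Coastal Union at 4.2% − 2.6% = 1.6 points a year.
At that relative rate the gap halves every 70/1.6 ≈ 43.75 years.
An 8.9 times gap takes log₂(8.9) ≈ 3.15 halvings to close: 3.15 × 43.75 ≈ 138 years.

roughly 138 years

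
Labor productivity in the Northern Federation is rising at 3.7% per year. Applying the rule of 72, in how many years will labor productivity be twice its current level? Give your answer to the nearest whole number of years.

At 3.7%, doubling takes about 72/3.7 = 19.46 years.

roughly 19 years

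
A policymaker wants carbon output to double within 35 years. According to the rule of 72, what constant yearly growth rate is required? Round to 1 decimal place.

72 / 35 ≈ 2.06, so about 2.1% per year.

2.1%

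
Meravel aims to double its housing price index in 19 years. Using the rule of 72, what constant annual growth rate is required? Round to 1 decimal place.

roughly 3.8%

72 / 19 ≈ 3.79, so about 3.8% a year.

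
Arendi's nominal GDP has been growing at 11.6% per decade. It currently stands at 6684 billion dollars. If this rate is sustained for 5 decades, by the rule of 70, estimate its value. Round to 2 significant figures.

It doubles every 70/11.6 ≈ 6.03 decades, so 5 decades is 0.83 doublings.
2^0.83 ≈ 1.78; 6684 × 1.78 ≈ 12000 billion dollars.

roughly 12000 billion dollars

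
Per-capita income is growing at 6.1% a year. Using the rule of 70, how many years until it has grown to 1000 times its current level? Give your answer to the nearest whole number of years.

One doubling takes 70/6.1 = 11.48 years.
Reaching 1000× takes log₂(1000) ≈ 9.97 doublings.
9.97 × 11.48 ≈ 114 years.

around 114 years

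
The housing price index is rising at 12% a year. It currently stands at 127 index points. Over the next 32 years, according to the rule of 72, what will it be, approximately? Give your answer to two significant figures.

≈ 5100 index points

It doubles every 72/12 ≈ 6.00 years, so 32 years is 5.33 doublings.
2^5.33 ≈ 40.22; 127 × 40.22 ≈ 5100 index points.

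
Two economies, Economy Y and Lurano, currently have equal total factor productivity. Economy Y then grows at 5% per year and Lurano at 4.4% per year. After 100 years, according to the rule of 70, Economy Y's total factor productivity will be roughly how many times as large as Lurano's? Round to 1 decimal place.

approximately 1.8 times

Economy Y pulls ahead at 0.6 pp per year, so the ratio doubles every 70/0.6 ≈ 116.67 years.
In 100 years that's 0.86 doublings: 2^0.86 ≈ 1.8.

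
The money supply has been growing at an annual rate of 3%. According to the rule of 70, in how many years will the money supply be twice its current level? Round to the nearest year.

At 3%, doubling takes about 70/3 = 23.33 years.

23 years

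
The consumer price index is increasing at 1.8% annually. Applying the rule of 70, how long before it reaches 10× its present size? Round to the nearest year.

At 1.8% it doubles every 70/1.8 ≈ 38.89 years.
10× is log₂ 10 ≈ 3.32 doublings, so ≈ 3.32 × 38.89 = 129 years.

≈ 129 years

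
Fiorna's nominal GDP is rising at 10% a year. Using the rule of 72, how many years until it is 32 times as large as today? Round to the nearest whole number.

approximately 36 years

One doubling takes 72/10 = 7.20 years.
32× is 5 doublings, so 5 × 7.20 ≈ 36 years.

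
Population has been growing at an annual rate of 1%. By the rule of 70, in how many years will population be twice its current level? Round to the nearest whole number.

approximately 70 years

At 1%, doubling takes about 70/1 = 70.00 years.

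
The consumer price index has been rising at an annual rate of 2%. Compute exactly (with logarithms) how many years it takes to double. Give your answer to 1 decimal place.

t = ln(2) / ln(1 + 0.02) = 0.6931 / 0.019803 ≈ 35.00.

35.0 years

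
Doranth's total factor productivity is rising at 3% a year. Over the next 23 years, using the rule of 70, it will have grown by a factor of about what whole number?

Doubling time ≈ 70/3 = 23.33 years.
23/23.33 ≈ 1 doubling, so about 2^1 = 2×.

≈ 2 times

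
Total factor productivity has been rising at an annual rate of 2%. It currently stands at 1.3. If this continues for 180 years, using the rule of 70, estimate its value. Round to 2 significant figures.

about 46

It doubles every 70/2 ≈ 35.00 years, so 180 years is 5.14 doublings.
2^5.14 ≈ 35.26; 1.3 × 35.26 ≈ 46.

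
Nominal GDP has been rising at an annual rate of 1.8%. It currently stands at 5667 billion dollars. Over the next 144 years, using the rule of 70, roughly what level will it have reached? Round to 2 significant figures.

It doubles every 70/1.8 ≈ 38.89 years, so 144 years is 3.70 doublings.
2^3.70 ≈ 13.00; 5667 × 13.00 ≈ 74000 billion dollars.

around 74000 billion dollars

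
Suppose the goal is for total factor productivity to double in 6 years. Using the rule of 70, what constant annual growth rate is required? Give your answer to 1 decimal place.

70 / 6 ≈ 11.67, so about 11.7% a year.

approximately 11.7%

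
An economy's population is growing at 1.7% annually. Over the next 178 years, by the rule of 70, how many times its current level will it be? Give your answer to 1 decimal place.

Doubles every ≈ 41.18 years (70/1.7).
178 years is 4.32 doublings; 2^4.32 ≈ 20.0×.

20.0 times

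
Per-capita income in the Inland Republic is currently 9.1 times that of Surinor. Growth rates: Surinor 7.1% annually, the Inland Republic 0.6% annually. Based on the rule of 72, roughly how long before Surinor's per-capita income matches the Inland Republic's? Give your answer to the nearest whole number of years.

Surinor gains on the Inland Republic at 7.1% − 0.6% = 6.5 points a year.
At that relative rate the gap halves every 72/6.5 ≈ 11.08 years.
A 9.1 times gap takes log₂(9.1) ≈ 3.19 halvings to close: 3.19 × 11.08 ≈ 35 years.

around 35 years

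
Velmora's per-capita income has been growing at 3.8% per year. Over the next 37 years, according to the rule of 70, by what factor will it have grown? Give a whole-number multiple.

At 3.8% one doubling takes ≈ 18.42 years; 37 years is 2 of them, so ×4.

4 times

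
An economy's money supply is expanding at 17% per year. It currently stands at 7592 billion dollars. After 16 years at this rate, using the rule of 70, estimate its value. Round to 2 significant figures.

≈ 110000 billion dollars

It doubles every 70/17 ≈ 4.12 years, so 16 years is 3.88 doublings.
2^3.88 ≈ 14.72; 7592 × 14.72 ≈ 110000 billion dollars.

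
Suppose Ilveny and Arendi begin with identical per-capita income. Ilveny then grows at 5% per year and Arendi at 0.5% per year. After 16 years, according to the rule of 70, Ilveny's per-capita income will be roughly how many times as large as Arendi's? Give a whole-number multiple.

Only the 4.5-point difference matters.
70/4.5 ≈ 15.56 years per doubling of the ratio; 16 years gives 1.03 doublings, so ≈ 2×.

about 2 times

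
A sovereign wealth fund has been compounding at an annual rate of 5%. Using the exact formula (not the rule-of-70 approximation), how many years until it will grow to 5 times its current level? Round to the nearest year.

t = ln(5) / ln(1 + 0.05) = 1.6094 / 0.048790 ≈ 32.99.
≈ 33 years.

33 years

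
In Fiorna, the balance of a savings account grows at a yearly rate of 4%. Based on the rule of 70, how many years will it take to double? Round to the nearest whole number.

70/4 ≈ 17.50, so it doubles roughly every 18 years.

roughly 18 years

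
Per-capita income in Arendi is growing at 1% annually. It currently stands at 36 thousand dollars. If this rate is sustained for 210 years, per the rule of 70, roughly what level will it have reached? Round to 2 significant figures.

Doubling time ≈ 70/1 = 70.00 years.
210 years is 210/70.00 ≈ 3.00 doublings, a factor of 2^3.00 ≈ 8.00.
36 × 8.00 ≈ 290 thousand dollars.

about 290 thousand dollars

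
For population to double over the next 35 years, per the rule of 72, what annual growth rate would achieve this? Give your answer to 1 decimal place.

72 / 35 ≈ 2.06, so about 2.1% a year.

around 2.1%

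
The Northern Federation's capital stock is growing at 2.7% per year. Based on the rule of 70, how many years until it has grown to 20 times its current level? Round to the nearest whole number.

approximately 112 years

Doubling time ≈ 70/2.7 = 25.93 years.
20× is log₂ 20 ≈ 4.32 doublings, so ≈ 4.32 × 25.93 = 112 years.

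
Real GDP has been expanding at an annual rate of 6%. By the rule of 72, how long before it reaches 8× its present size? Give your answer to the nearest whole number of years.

roughly 36 years

At 6% it doubles every 72/6 ≈ 12.00 years.
8 = 2^3, so 3 doublings → 36 years.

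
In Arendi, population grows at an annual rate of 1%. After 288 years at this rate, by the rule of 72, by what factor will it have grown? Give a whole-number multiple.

about 16 times

Doubling time ≈ 72/1 = 72.00 years.
288/72.00 ≈ 4 doublings, so about 2^4 = 16×.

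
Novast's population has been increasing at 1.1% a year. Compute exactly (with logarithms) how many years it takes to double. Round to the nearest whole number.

t = ln(2) / ln(1 + 0.011) = 0.6931 / 0.010940 ≈ 63.35.
≈ 63 years.

63 years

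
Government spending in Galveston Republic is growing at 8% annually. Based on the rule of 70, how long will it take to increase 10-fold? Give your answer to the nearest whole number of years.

approximately 29 years

At 8% it doubles every 70/8 ≈ 8.75 years.
10× is log₂ 10 ≈ 3.32 doublings, so ≈ 3.32 × 8.75 = 29 years.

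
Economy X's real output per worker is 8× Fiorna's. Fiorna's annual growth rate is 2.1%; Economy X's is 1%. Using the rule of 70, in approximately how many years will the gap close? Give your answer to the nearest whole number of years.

≈ 191 years

The growth-rate gap is 2.1% − 1% = 1.1 percentage points.
So the ratio between them halves every 70/1.1 ≈ 63.64 years.
An 8× gap closes after 3 halvings: 3 × 63.64 ≈ 191 years.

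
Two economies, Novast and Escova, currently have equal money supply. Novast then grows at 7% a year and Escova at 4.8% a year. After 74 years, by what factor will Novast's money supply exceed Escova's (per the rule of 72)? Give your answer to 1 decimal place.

Only the 2.2-point difference matters.
72/2.2 ≈ 32.73 years per doubling of the ratio; 74 years gives 2.26 doublings, so ≈ 4.8×.

roughly 4.8 times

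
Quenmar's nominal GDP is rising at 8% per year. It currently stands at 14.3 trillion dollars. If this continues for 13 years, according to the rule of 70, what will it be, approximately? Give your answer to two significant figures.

≈ 40 trillion dollars

It doubles every 70/8 ≈ 8.75 years, so 13 years is 1.49 doublings.
2^1.49 ≈ 2.81; 14.3 × 2.81 ≈ 40 trillion dollars.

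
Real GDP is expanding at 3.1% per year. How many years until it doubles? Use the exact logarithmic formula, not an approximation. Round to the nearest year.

23 years

t = ln(2) / ln(1 + 0.031) = 0.6931 / 0.030529 ≈ 22.70.
≈ 23 years.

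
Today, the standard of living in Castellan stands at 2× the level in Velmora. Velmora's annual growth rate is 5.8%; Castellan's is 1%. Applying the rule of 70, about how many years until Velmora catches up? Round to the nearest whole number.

around 15 years

What matters is the difference: 4.8 pp.
Rule of 70 on the gap: the ratio halves every 70/4.8 ≈ 14.58 years.
A 2× gap closes after 1 halving: 1 × 14.58 ≈ 15 years.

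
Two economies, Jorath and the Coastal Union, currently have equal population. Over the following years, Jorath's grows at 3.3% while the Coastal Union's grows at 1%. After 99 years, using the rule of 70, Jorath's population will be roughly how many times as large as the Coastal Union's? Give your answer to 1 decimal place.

Jorath pulls ahead at 2.3 pp per year, so the ratio doubles every 70/2.3 ≈ 30.43 years.
In 99 years that's 3.25 doublings: 2^3.25 ≈ 9.5.

approximately 9.5 times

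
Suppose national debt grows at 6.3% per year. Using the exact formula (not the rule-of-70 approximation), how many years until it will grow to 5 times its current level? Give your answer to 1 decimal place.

t = ln(5) / ln(1 + 0.063) = 1.6094 / 0.061095 ≈ 26.34.

26.3 years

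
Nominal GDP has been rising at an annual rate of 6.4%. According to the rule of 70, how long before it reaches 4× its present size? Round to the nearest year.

At 6.4% it doubles every 70/6.4 ≈ 10.94 years.
4 = 2^2, so 2 doublings → 22 years.

around 22 years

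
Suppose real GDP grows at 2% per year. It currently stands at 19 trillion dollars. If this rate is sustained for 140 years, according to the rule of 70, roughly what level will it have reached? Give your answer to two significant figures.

Doubling time ≈ 70/2 = 35.00 years.
140 years is 140/35.00 ≈ 4.00 doublings, a factor of 2^4.00 ≈ 16.00.
19 × 16.00 ≈ 300 trillion dollars.

approximately 300 trillion dollars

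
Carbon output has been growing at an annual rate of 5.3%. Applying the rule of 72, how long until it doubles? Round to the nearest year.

around 14 years

At 5.3%, doubling takes about 72/5.3 = 13.58 years.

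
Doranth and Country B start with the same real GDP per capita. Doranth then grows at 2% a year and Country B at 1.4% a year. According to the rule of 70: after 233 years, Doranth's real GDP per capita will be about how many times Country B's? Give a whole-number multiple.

4 times

Rate gap = 2% − 1.4% = 0.6 points.
The ratio doubles every 70/0.6 ≈ 116.67 years.
233/116.67 ≈ 2.00 doublings → ratio ≈ 2^2.00 ≈ 4.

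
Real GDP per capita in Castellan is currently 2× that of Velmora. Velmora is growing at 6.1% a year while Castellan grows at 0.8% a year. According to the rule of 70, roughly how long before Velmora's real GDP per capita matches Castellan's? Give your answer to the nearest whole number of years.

The growth-rate gap is 6.1% − 0.8% = 5.3 percentage points.
So the ratio between them halves every 70/5.3 ≈ 13.21 years.
A 2× gap closes after 1 halving: 1 × 13.21 ≈ 13 years.

13 years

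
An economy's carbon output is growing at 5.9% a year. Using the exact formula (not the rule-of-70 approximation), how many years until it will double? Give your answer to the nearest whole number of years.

t = ln(2) / ln(1 + 0.059) = 0.6931 / 0.057325 ≈ 12.09.
≈ 12 years.

12 years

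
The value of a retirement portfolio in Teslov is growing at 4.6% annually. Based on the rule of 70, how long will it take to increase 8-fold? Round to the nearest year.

≈ 46 years

One doubling takes 70/4.6 = 15.22 years.
8× is 3 doublings, so 3 × 15.22 ≈ 46 years.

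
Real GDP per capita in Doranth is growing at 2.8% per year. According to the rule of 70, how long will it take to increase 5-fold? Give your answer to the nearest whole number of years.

approximately 58 years

Doubling time ≈ 70/2.8 = 25.00 years.
Reaching 5× takes log₂(5) ≈ 2.32 doublings.
2.32 × 25.00 ≈ 58 years.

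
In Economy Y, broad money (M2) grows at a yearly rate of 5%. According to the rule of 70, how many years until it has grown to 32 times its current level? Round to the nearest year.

≈ 70 years

One doubling takes 70/5 = 14.00 years.
Getting to 32× needs 5 doublings: 5 × 14.00 ≈ 70 years.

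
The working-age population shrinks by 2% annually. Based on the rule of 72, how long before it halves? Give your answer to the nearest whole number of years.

Halving time ≈ 72 / 2 = 36.00 → 36 years.

36 years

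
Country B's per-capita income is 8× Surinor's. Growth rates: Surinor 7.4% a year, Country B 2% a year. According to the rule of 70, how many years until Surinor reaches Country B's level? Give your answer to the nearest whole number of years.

Surinor gains on Country B at 7.4% − 2% = 5.4 points a year.
At that relative rate the gap halves every 70/5.4 ≈ 12.96 years.
An 8× gap closes after 3 halvings: 3 × 12.96 ≈ 39 years.

roughly 39 years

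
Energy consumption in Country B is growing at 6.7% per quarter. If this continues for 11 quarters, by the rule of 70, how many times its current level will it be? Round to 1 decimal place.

Doubling time ≈ 70/6.7 = 10.45 quarters.
11 quarters / 10.45 ≈ 1.05 doublings → factor 2^1.05 ≈ 2.1.

roughly 2.1 times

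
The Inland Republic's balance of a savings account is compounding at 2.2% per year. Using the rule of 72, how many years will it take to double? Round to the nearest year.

72/2.2 ≈ 32.73, so it doubles roughly every 33 years.

approximately 33 years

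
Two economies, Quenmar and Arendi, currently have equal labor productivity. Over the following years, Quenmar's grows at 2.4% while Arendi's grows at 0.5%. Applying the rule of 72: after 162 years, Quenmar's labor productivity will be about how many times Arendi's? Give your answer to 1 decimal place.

≈ 19.4 times

Quenmar pulls ahead at 1.9 pp per year, so the ratio doubles every 72/1.9 ≈ 37.89 years.
In 162 years that's 4.28 doublings: 2^4.28 ≈ 19.4.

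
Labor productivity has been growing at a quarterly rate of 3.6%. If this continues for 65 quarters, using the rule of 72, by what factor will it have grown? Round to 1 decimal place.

about 9.5 times

Doubling time ≈ 72/3.6 = 20.00 quarters.
65 quarters / 20.00 ≈ 3.25 doublings → factor 2^3.25 ≈ 9.5.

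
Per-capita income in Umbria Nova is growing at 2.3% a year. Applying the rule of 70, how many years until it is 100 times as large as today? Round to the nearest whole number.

One doubling takes 70/2.3 = 30.43 years.
Reaching 100× takes log₂(100) ≈ 6.64 doublings.
6.64 × 30.43 ≈ 202 years.

around 202 years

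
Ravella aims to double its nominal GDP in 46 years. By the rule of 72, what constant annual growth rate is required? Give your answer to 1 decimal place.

72 / 46 ≈ 1.57, so about 1.6% annually.

about 1.6%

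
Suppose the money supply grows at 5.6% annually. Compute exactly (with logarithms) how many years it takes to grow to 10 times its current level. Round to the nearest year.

t = ln(10) / ln(1 + 0.056) = 2.3026 / 0.054488 ≈ 42.26.
≈ 42 years.

42 years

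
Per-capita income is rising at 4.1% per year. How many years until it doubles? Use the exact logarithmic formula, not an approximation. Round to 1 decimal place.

17.3 years

t = ln(2) / ln(1 + 0.041) = 0.6931 / 0.040182 ≈ 17.25.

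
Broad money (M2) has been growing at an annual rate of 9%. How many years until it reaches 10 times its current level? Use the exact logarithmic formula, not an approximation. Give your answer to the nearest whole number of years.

27 years

t = ln(10) / ln(1 + 0.09) = 2.3026 / 0.086178 ≈ 26.72.
≈ 27 years.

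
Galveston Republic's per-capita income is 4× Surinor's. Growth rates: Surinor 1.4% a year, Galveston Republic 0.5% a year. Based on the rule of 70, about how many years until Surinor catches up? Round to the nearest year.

≈ 156 years

What matters is the difference: 0.9 pp.
Rule of 70 on the gap: the ratio halves every 70/0.9 ≈ 77.78 years.
A 4× gap closes after 2 halvings: 2 × 77.78 ≈ 156 years.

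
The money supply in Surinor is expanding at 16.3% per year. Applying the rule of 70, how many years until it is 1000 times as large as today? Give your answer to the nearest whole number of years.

One doubling takes 70/16.3 = 4.29 years.
Reaching 1000× takes log₂(1000) ≈ 9.97 doublings.
9.97 × 4.29 ≈ 43 years.

approximately 43 years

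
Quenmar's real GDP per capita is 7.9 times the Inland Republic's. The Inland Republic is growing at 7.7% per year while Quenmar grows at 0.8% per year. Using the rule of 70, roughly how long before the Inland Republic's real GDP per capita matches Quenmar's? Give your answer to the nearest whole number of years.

roughly 30 years

What matters is the difference: 6.9 pp.
Rule of 70 on the gap: the ratio halves every 70/6.9 ≈ 10.14 years.
A 7.9 times gap takes log₂(7.9) ≈ 2.98 halvings to close: 2.98 × 10.14 ≈ 30 years.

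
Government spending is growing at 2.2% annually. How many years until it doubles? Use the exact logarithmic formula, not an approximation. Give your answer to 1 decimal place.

31.9 years

t = ln(2) / ln(1 + 0.022) = 0.6931 / 0.021761 ≈ 31.85.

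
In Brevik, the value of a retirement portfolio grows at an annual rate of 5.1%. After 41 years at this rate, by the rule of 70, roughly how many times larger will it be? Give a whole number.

8 times

70/5.1 ≈ 13.73 years per doubling.
41 years fits 3 doublings: 2^3 = 8.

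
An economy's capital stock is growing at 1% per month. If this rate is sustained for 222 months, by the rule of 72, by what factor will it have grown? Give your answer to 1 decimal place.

around 8.5 times

Doubling time ≈ 72/1 = 72.00 months.
222 months / 72.00 ≈ 3.08 doublings → factor 2^3.08 ≈ 8.5.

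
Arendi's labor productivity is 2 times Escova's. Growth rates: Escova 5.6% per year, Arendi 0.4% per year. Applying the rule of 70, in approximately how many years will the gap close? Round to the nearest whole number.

What matters is the difference: 5.2 pp.
Rule of 70 on the gap: the ratio halves every 70/5.2 ≈ 13.46 years.
A 2 times gap closes after 1 halving: 1 × 13.46 ≈ 13 years.

around 13 years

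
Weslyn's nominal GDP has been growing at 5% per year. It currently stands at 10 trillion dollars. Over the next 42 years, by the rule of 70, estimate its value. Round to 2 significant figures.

roughly 80 trillion dollars

Doubling time ≈ 70/5 = 14.00 years.
42 years is 42/14.00 ≈ 3.00 doublings, a factor of 2^3.00 ≈ 8.00.
10 × 8.00 ≈ 80 trillion dollars.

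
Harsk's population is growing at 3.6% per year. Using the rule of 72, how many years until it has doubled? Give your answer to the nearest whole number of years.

approximately 20 years

72/3.6 ≈ 20.00, so it doubles roughly every 20 years.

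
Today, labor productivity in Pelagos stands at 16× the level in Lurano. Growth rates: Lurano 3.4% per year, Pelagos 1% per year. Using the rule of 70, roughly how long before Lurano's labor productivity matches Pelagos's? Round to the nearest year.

The growth-rate gap is 3.4% − 1% = 2.4 percentage points.
So the ratio between them halves every 70/2.4 ≈ 29.17 years.
A 16× gap closes after 4 halvings: 4 × 29.17 ≈ 117 years.

roughly 117 years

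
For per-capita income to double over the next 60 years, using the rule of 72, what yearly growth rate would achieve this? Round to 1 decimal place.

approximately 1.2% per year

72 / 60 ≈ 1.20, so about 1.2% per year.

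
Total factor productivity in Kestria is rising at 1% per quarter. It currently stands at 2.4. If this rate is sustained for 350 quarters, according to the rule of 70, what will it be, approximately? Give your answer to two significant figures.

77

It doubles every 70/1 ≈ 70.00 quarters, so 350 quarters is 5.00 doublings.
2^5.00 ≈ 32.00; 2.4 × 32.00 ≈ 77.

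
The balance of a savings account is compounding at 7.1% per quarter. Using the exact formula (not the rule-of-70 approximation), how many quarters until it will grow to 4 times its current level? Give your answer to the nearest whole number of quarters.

t = ln(4) / ln(1 + 0.071) = 1.3863 / 0.068593 ≈ 20.21.
≈ 20 quarters.

20 quarters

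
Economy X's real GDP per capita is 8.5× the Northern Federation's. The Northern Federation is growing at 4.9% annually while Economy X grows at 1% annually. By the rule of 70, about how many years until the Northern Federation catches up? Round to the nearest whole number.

55 years

What matters is the difference: 3.9 pp.
Rule of 70 on the gap: the ratio halves every 70/3.9 ≈ 17.95 years.
An 8.5× gap takes log₂(8.5) ≈ 3.09 halvings to close: 3.09 × 17.95 ≈ 55 years.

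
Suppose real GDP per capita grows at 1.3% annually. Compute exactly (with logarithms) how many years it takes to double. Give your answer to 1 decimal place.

53.7 years

t = ln(2) / ln(1 + 0.013) = 0.6931 / 0.012916 ≈ 53.66.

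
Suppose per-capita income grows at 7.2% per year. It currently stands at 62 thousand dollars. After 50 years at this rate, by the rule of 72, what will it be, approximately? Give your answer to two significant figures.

approximately 2000 thousand dollars

Doubling time ≈ 72/7.2 = 10.00 years.
50 years is 50/10.00 ≈ 5.00 doublings, a factor of 2^5.00 ≈ 32.00.
62 × 32.00 ≈ 2000 thousand dollars.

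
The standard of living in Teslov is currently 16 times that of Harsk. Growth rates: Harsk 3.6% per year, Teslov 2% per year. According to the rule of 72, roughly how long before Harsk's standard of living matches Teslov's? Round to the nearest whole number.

Harsk gains on Teslov at 3.6% − 2% = 1.6 points a year.
At that relative rate the gap halves every 72/1.6 ≈ 45.00 years.
A 16 times gap closes after 4 halvings: 4 × 45.00 ≈ 180 years.

≈ 180 years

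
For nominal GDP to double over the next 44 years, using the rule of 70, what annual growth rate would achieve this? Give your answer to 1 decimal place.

approximately 1.6%

70 / 44 ≈ 1.59, so about 1.6% annually.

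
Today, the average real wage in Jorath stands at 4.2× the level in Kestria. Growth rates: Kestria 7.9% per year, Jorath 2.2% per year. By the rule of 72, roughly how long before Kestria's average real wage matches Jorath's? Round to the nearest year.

26 years

What matters is the difference: 5.7 pp.
Rule of 72 on the gap: the ratio halves every 72/5.7 ≈ 12.63 years.
A 4.2× gap takes log₂(4.2) ≈ 2.07 halvings to close: 2.07 × 12.63 ≈ 26 years.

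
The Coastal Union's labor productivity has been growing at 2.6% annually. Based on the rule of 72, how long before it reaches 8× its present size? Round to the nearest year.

At 2.6% it doubles every 72/2.6 ≈ 27.69 years.
8 = 2^3, so 3 doublings → 83 years.

around 83 years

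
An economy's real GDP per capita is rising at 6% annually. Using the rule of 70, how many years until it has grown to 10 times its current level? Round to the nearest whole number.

39 years

At 6% it doubles every 70/6 ≈ 11.67 years.
10× is log₂ 10 ≈ 3.32 doublings, so ≈ 3.32 × 11.67 = 39 years.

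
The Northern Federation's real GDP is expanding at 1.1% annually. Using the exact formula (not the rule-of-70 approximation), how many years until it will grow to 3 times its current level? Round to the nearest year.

100 years

t = ln(3) / ln(1 + 0.011) = 1.0986 / 0.010940 ≈ 100.42.
≈ 100 years.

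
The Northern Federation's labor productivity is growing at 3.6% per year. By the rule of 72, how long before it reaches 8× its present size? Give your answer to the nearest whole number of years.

≈ 60 years

One doubling takes 72/3.6 = 20.00 years.
8× is 3 doublings, so 3 × 20.00 ≈ 60 years.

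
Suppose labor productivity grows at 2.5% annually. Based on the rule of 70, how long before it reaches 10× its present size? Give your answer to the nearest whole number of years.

around 93 years

At 2.5% it doubles every 70/2.5 ≈ 28.00 years.
Reaching 10× takes log₂(10) ≈ 3.32 doublings.
3.32 × 28.00 ≈ 93 years.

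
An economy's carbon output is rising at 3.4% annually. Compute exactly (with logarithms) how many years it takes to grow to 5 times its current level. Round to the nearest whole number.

48 years

t = ln(5) / ln(1 + 0.034) = 1.6094 / 0.033435 ≈ 48.14.
≈ 48 years.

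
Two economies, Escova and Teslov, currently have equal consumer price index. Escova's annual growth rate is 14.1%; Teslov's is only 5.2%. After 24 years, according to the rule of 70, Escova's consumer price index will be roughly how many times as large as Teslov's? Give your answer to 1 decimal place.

about 8.3 times

Only the 8.9-point difference matters.
70/8.9 ≈ 7.87 years per doubling of the ratio; 24 years gives 3.05 doublings, so ≈ 8.3×.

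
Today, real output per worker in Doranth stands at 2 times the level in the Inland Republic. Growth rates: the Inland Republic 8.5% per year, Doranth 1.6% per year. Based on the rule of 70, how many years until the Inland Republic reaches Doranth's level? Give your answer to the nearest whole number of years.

about 10 years

The growth-rate gap is 8.5% − 1.6% = 6.9 percentage points.
So the ratio between them halves every 70/6.9 ≈ 10.14 years.
A 2 times gap closes after 1 halving: 1 × 10.14 ≈ 10 years.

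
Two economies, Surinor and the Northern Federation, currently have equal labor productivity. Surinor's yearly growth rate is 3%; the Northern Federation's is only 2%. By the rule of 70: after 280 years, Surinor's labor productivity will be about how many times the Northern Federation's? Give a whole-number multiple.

Surinor pulls ahead at 1 pp per year, so the ratio doubles every 70/1 ≈ 70.00 years.
In 280 years that's 4.00 doublings: 2^4.00 ≈ 16.

approximately 16 times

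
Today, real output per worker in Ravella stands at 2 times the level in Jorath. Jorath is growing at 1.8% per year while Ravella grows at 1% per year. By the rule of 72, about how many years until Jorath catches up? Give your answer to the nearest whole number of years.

≈ 90 years

The growth-rate gap is 1.8% − 1% = 0.8 percentage points.
So the ratio between them halves every 72/0.8 ≈ 90.00 years.
A 2 times gap closes after 1 halving: 1 × 90.00 ≈ 90 years.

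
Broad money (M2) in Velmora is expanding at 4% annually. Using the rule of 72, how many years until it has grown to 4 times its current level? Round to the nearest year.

roughly 36 years

At 4% it doubles every 72/4 ≈ 18.00 years.
Getting to 4× needs 2 doublings: 2 × 18.00 ≈ 36 years.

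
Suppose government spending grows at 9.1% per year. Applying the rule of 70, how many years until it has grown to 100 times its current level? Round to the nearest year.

Doubling time ≈ 70/9.1 = 7.69 years.
Reaching 100× takes log₂(100) ≈ 6.64 doublings.
6.64 × 7.69 ≈ 51 years.

51 years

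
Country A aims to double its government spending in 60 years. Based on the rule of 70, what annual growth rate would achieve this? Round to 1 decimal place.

around 1.2%

70 / 60 ≈ 1.17, so about 1.2% a year.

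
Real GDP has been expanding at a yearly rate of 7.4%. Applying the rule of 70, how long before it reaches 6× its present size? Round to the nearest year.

One doubling takes 70/7.4 = 9.46 years.
Reaching 6× takes log₂(6) ≈ 2.58 doublings.
2.58 × 9.46 ≈ 24 years.

24 years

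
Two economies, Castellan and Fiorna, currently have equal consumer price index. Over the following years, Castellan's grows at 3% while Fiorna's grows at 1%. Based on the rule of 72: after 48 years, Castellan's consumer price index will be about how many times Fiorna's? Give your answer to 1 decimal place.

roughly 2.5 times

Castellan pulls ahead at 2 pp per year, so the ratio doubles every 72/2 ≈ 36.00 years.
In 48 years that's 1.33 doublings: 2^1.33 ≈ 2.5.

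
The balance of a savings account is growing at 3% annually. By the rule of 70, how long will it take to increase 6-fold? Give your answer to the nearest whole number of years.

around 60 years

At 3% it doubles every 70/3 ≈ 23.33 years.
6× is log₂ 6 ≈ 2.58 doublings, so ≈ 2.58 × 23.33 = 60 years.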